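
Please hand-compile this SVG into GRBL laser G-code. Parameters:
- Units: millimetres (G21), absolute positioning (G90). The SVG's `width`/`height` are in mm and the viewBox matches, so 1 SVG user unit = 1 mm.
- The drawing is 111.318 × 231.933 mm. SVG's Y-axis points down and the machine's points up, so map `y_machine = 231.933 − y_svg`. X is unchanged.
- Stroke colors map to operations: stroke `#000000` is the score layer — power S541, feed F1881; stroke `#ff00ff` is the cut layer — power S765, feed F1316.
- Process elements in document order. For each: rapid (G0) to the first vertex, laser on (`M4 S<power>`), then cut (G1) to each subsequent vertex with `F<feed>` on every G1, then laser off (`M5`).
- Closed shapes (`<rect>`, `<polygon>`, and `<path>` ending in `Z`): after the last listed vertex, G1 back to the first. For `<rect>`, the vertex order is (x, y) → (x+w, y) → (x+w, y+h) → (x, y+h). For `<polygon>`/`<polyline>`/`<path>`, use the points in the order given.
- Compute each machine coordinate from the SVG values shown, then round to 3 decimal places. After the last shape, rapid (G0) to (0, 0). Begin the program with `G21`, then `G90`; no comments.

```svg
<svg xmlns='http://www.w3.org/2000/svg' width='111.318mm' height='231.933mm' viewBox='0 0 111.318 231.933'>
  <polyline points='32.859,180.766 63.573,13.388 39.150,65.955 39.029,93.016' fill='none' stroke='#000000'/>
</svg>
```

1 u = 1 mm; y_m = 231.933 − y.

[1] `<polyline>` open polyline, #000000→score S541 F1881: (32.859,51.167) → (63.573,218.545) → (39.150,165.978) → (39.029,138.917)

G21
G90
G0 X32.859 Y51.167
M4 S541
G1 X63.573 Y218.545 F1881
G1 X39.150 Y165.978 F1881
G1 X39.029 Y138.917 F1881
M5
G0 X0.000 Y0.000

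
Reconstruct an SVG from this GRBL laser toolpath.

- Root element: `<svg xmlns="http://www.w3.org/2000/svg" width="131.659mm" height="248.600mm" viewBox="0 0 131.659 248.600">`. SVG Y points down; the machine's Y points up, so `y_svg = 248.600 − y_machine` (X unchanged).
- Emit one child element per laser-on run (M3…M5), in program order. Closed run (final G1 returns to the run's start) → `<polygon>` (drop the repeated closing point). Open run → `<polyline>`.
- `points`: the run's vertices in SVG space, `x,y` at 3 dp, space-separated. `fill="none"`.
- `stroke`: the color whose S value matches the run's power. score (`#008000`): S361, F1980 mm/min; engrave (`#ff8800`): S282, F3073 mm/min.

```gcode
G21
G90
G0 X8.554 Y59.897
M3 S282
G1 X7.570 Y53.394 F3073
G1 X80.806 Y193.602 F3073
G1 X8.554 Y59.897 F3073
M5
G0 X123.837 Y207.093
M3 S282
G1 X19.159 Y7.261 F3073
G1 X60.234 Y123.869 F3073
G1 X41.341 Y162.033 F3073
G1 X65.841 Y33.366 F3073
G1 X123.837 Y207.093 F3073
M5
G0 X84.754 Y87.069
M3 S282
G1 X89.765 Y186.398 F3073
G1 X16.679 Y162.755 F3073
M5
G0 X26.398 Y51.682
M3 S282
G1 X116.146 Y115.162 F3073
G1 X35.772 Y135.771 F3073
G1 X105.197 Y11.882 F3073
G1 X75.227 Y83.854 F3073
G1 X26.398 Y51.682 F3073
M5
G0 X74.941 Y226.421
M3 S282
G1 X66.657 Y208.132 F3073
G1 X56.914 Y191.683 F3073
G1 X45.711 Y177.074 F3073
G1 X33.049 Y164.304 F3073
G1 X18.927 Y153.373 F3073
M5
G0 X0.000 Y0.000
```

Machine Y-up, SVG Y-down with viewBox height 248.600, so y_svg = 248.600 − y_machine; X carries over. Every run uses S282, so all elements get stroke `#ff8800` (engrave).

Run 1: The run returns to its start, so emit a `<polygon>` with points (Y-flipped): 8.554,188.703 7.570,195.206 80.806,54.998.

Run 2: The run returns to its start, so emit a `<polygon>` with points (Y-flipped): 123.837,41.507 19.159,241.339 60.234,124.731 41.341,86.567 65.841,215.234.

Run 3: The run is open, so emit a `<polyline>` with points (Y-flipped): 84.754,161.531 89.765,62.202 16.679,85.845.

Run 4: The run returns to its start, so emit a `<polygon>` with points (Y-flipped): 26.398,196.918 116.146,133.438 35.772,112.829 105.197,236.718 75.227,164.746.

Run 5: The run is open, so emit a `<polyline>` with points (Y-flipped): 74.941,22.179 66.657,40.468 56.914,56.917 45.711,71.526 33.049,84.296 18.927,95.227.

<svg xmlns="http://www.w3.org/2000/svg" width="131.659mm" height="248.600mm" viewBox="0 0 131.659 248.600">
  <polygon points="8.554,188.703 7.570,195.206 80.806,54.998" fill="none" stroke="#ff8800"/>
  <polygon points="123.837,41.507 19.159,241.339 60.234,124.731 41.341,86.567 65.841,215.234" fill="none" stroke="#ff8800"/>
  <polyline points="84.754,161.531 89.765,62.202 16.679,85.845" fill="none" stroke="#ff8800"/>
  <polygon points="26.398,196.918 116.146,133.438 35.772,112.829 105.197,236.718 75.227,164.746" fill="none" stroke="#ff8800"/>
  <polyline points="74.941,22.179 66.657,40.468 56.914,56.917 45.711,71.526 33.049,84.296 18.927,95.227" fill="none" stroke="#ff8800"/>
</svg>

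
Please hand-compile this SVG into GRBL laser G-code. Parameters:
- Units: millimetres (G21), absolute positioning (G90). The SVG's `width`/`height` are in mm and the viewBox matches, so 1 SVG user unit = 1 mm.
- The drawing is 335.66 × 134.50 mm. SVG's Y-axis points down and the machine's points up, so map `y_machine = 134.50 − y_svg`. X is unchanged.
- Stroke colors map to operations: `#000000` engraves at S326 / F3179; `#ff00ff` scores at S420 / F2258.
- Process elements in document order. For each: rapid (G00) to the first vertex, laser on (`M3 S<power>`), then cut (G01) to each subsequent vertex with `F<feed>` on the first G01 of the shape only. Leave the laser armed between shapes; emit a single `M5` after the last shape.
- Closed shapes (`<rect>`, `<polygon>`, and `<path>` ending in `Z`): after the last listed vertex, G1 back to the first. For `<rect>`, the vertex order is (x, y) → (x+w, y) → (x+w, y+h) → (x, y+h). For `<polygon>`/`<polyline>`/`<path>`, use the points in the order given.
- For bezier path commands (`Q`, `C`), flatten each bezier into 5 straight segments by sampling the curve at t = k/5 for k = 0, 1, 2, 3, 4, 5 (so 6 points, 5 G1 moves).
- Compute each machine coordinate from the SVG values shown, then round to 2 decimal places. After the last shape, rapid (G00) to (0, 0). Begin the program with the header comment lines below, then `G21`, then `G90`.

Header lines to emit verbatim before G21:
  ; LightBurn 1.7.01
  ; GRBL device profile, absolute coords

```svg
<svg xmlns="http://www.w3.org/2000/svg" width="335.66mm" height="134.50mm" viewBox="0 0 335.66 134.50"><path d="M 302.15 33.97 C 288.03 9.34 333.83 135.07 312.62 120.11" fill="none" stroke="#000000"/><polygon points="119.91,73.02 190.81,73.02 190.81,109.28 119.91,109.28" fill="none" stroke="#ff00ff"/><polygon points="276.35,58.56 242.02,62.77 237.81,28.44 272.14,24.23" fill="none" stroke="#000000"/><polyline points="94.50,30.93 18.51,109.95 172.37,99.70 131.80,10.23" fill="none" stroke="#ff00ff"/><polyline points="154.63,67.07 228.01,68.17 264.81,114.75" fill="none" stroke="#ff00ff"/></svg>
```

1 u = 1 mm; y_m = 134.50 − y.

[1] `<path>` cubic bezier, #000000→engrave S326 F3179: (302.15,100.53) → (299.85,99.59) → (305.84,76.54) → (314.03,45.34) → (318.32,19.97) → (312.62,14.39)

[2] `<polygon>` rectangle, #ff00ff→score S420 F2258: (119.91,61.48) → (190.81,61.48) → (190.81,25.22) → (119.91,25.22) → (119.91,61.48) (closed)

[3] `<polygon>` regular polygon, #000000→engrave S326 F3179: (276.35,75.94) → (242.02,71.73) → (237.81,106.06) → (272.14,110.27) → (276.35,75.94) (closed)

[4] `<polyline>` open polyline, #ff00ff→score S420 F2258: (94.50,103.57) → (18.51,24.55) → (172.37,34.80) → (131.80,124.27)

[5] `<polyline>` open polyline, #ff00ff→score S420 F2258: (154.63,67.43) → (228.01,66.33) → (264.81,19.75)

; LightBurn 1.7.01
; GRBL device profile, absolute coords
G21
G90
G00 X302.15 Y100.53
M3 S326
G01 X299.85 Y99.59 F3179
G01 X305.84 Y76.54
G01 X314.03 Y45.34
G01 X318.32 Y19.97
G01 X312.62 Y14.39
G00 X119.91 Y61.48
M3 S420
G01 X190.81 Y61.48 F2258
G01 X190.81 Y25.22
G01 X119.91 Y25.22
G01 X119.91 Y61.48
G00 X276.35 Y75.94
M3 S326
G01 X242.02 Y71.73 F3179
G01 X237.81 Y106.06
G01 X272.14 Y110.27
G01 X276.35 Y75.94
G00 X94.50 Y103.57
M3 S420
G01 X18.51 Y24.55 F2258
G01 X172.37 Y34.80
G01 X131.80 Y124.27
G00 X154.63 Y67.43
M3 S420
G01 X228.01 Y66.33 F2258
G01 X264.81 Y19.75
M5
G00 X0.00 Y0.00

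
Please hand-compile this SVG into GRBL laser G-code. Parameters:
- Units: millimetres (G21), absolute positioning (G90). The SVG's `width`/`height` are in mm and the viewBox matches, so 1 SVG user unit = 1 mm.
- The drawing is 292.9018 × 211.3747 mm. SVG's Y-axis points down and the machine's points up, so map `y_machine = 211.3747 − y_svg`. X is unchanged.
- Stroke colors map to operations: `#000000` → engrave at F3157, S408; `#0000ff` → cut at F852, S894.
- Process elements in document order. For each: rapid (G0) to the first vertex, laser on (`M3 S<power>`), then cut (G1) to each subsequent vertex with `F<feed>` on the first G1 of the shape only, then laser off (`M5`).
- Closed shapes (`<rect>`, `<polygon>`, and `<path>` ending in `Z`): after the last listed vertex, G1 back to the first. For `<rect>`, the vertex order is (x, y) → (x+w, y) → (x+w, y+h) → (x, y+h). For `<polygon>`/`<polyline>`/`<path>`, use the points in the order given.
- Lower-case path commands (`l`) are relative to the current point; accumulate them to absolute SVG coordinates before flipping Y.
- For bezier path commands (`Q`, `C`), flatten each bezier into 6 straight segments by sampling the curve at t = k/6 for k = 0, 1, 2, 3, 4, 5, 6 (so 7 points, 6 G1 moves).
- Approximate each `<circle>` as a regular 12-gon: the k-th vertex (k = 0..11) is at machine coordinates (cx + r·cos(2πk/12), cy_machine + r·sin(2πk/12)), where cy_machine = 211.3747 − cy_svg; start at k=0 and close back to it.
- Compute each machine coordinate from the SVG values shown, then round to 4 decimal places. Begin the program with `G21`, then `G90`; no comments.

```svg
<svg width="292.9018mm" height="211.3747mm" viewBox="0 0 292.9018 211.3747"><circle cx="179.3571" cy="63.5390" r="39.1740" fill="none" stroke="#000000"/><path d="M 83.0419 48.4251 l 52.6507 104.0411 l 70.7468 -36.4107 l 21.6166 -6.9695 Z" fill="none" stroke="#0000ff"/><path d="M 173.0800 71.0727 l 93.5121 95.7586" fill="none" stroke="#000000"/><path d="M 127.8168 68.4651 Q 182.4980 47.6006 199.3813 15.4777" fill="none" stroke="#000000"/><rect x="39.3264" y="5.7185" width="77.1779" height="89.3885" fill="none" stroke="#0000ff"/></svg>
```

1 u = 1 mm; y_m = 211.3747 − y.

[1] `<circle>` circle, #000000→engrave S408 F3157: (218.5311,147.8357) → (213.2828,167.4227) → (198.9441,181.7614) → (179.3571,187.0097) → (159.7701,181.7614) → (145.4314,167.4227) → (140.1831,147.8357) → (145.4314,128.2487) → (159.7701,113.9100) → (179.3571,108.6617) → (198.9441,113.9100) → (213.2828,128.2487) → (218.5311,147.8357) (closed)

[2] `<path>` closed polygon, #0000ff→cut S894 F852: (83.0419,162.9496) → (135.6926,58.9085) → (206.4394,95.3192) → (228.0560,102.2887) → (83.0419,162.9496) (closed)

[3] `<path>` line segment, #000000→engrave S408 F3157: (173.0800,140.3020) → (266.5921,44.5434)

[4] `<path>` quadratic bezier, #000000→engrave S408 F3157: (127.8168,142.9096) → (144.9939,150.1772) → (160.0712,158.0702) → (173.0485,166.5887) → (183.9260,175.7327) → (192.7036,185.5021) → (199.3813,195.8970)

[5] `<rect>` rectangle, #0000ff→cut S894 F852: (39.3264,205.6562) → (116.5043,205.6562) → (116.5043,116.2677) → (39.3264,116.2677) → (39.3264,205.6562) (closed)

G21
G90
G0 X218.5311 Y147.8357
M3 S408
G1 X213.2828 Y167.4227 F3157
G1 X198.9441 Y181.7614
G1 X179.3571 Y187.0097
G1 X159.7701 Y181.7614
G1 X145.4314 Y167.4227
G1 X140.1831 Y147.8357
G1 X145.4314 Y128.2487
G1 X159.7701 Y113.9100
G1 X179.3571 Y108.6617
G1 X198.9441 Y113.9100
G1 X213.2828 Y128.2487
G1 X218.5311 Y147.8357
M5
G0 X83.0419 Y162.9496
M3 S894
G1 X135.6926 Y58.9085 F852
G1 X206.4394 Y95.3192
G1 X228.0560 Y102.2887
G1 X83.0419 Y162.9496
M5
G0 X173.0800 Y140.3020
M3 S408
G1 X266.5921 Y44.5434 F3157
M5
G0 X127.8168 Y142.9096
M3 S408
G1 X144.9939 Y150.1772 F3157
G1 X160.0712 Y158.0702
G1 X173.0485 Y166.5887
G1 X183.9260 Y175.7327
G1 X192.7036 Y185.5021
G1 X199.3813 Y195.8970
M5
G0 X39.3264 Y205.6562
M3 S894
G1 X116.5043 Y205.6562 F852
G1 X116.5043 Y116.2677
G1 X39.3264 Y116.2677
G1 X39.3264 Y205.6562
M5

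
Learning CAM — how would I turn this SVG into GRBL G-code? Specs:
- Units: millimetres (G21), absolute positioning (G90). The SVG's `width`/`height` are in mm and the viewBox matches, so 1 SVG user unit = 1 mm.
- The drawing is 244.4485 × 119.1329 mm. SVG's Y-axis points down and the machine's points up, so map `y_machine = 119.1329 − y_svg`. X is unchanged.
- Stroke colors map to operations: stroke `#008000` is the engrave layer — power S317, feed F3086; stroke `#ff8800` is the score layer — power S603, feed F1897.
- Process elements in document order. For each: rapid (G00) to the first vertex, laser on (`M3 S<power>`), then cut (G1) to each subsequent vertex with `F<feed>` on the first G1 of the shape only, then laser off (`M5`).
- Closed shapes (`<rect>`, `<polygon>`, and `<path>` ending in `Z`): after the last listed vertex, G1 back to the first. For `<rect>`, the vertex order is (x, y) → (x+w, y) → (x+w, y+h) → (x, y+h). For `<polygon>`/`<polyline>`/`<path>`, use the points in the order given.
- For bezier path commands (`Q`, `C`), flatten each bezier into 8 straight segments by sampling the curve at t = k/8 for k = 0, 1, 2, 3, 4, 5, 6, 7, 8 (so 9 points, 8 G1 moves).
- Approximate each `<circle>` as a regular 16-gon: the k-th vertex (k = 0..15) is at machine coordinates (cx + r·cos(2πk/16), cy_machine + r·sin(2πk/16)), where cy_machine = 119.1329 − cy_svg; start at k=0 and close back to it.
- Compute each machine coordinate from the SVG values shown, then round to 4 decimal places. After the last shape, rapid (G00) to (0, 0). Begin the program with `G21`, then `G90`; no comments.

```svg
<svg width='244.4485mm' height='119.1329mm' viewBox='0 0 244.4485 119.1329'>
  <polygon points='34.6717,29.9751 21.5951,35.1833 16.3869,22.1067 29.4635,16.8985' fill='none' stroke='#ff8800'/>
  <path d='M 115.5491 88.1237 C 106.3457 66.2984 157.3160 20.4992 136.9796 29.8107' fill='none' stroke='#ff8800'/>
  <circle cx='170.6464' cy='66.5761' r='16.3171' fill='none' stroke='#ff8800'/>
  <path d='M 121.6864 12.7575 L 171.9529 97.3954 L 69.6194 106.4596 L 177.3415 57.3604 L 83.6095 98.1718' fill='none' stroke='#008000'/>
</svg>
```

viewBox `0 0 244.4485 119.1329` with mm width/height → 1 unit = 1 mm. Flip: y_m = 119.1329 − y_svg.

**Shape 1** — `<polygon>` regular polygon, stroke `#ff8800` → score (S603, F1897). Machine vertices: (34.6717,89.1578) → (21.5951,83.9496) → (16.3869,97.0262) → (29.4635,102.2344) → (34.6717,89.1578). Closed: final G1 returns to the first vertex.

**Shape 2** — `<path>` cubic bezier, stroke `#ff8800` → score (S603, F1897). Control points (SVG): P0=(115.5491,88.1237), P1=(106.3457,66.2984), P2=(157.3160,20.4992), P3=(136.9796,29.8107); sampled at t=k/8. Machine vertices: (115.5491,31.0092) → (114.6617,40.1630) → (117.8747,50.6376) → (123.6475,61.5062) → (130.4392,71.8420) → (136.7091,80.7183) → (140.9163,87.2083) → (141.5200,90.3852) → (136.9796,89.3222). Open path.

**Shape 3** — `<circle>` circle, stroke `#ff8800` → score (S603, F1897). Machine vertices: (186.9635,52.5568) → (185.7214,58.8011) → (182.1843,64.0947) → (176.8907,67.6318) → (170.6464,68.8739) → (164.4021,67.6318) → (159.1085,64.0947) → (155.5714,58.8011) → (154.3293,52.5568) → (155.5714,46.3125) → (159.1085,41.0189) → (164.4021,37.4818) → (170.6464,36.2397) → (176.8907,37.4818) → (182.1843,41.0189) → (185.7214,46.3125) → (186.9635,52.5568). Closed: final G1 returns to the first vertex.

**Shape 4** — `<path>` open polyline, stroke `#008000` → engrave (S317, F3086). Machine vertices: (121.6864,106.3754) → (171.9529,21.7375) → (69.6194,12.6733) → (177.3415,61.7725) → (83.6095,20.9611). Open path.

G21
G90
G00 X34.6717 Y89.1578
M3 S603
G1 X21.5951 Y83.9496 F1897
G1 X16.3869 Y97.0262
G1 X29.4635 Y102.2344
G1 X34.6717 Y89.1578
M5
G00 X115.5491 Y31.0092
M3 S603
G1 X114.6617 Y40.1630 F1897
G1 X117.8747 Y50.6376
G1 X123.6475 Y61.5062
G1 X130.4392 Y71.8420
G1 X136.7091 Y80.7183
G1 X140.9163 Y87.2083
G1 X141.5200 Y90.3852
G1 X136.9796 Y89.3222
M5
G00 X186.9635 Y52.5568
M3 S603
G1 X185.7214 Y58.8011 F1897
G1 X182.1843 Y64.0947
G1 X176.8907 Y67.6318
G1 X170.6464 Y68.8739
G1 X164.4021 Y67.6318
G1 X159.1085 Y64.0947
G1 X155.5714 Y58.8011
G1 X154.3293 Y52.5568
G1 X155.5714 Y46.3125
G1 X159.1085 Y41.0189
G1 X164.4021 Y37.4818
G1 X170.6464 Y36.2397
G1 X176.8907 Y37.4818
G1 X182.1843 Y41.0189
G1 X185.7214 Y46.3125
G1 X186.9635 Y52.5568
M5
G00 X121.6864 Y106.3754
M3 S317
G1 X171.9529 Y21.7375 F3086
G1 X69.6194 Y12.6733
G1 X177.3415 Y61.7725
G1 X83.6095 Y20.9611
M5
G00 X0.0000 Y0.0000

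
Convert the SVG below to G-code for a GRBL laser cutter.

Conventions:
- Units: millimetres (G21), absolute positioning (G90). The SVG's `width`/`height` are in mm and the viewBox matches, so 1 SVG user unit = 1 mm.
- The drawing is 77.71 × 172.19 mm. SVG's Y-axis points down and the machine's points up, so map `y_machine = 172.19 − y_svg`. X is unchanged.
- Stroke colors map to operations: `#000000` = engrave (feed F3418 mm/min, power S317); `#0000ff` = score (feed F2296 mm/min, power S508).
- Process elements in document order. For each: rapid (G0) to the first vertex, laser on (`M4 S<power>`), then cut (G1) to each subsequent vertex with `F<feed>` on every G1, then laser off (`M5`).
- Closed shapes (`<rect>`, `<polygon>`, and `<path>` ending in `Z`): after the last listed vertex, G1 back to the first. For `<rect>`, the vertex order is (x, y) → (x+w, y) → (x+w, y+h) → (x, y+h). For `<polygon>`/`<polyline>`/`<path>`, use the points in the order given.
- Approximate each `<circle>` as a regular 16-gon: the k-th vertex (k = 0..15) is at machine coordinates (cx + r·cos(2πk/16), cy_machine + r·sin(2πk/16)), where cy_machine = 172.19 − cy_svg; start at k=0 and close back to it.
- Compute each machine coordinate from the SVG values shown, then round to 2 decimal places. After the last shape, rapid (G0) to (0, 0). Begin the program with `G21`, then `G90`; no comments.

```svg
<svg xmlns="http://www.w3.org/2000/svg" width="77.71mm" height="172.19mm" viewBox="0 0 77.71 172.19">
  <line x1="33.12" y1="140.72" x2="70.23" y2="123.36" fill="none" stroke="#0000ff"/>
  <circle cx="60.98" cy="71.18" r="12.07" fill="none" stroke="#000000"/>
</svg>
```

viewBox `0 0 77.71 172.19` with mm width/height → 1 unit = 1 mm. Flip: y_m = 172.19 − y_svg.

**Shape 1** — `<line>` line segment, stroke `#0000ff` → score (S508, F2296). Machine vertices: (33.12,31.47) → (70.23,48.83). Open path.

**Shape 2** — `<circle>` circle, stroke `#000000` → engrave (S317, F3418). Machine vertices: (73.05,101.01) → (72.13,105.63) → (69.51,109.54) → (65.60,112.16) → (60.98,113.08) → (56.36,112.16) → (52.45,109.54) → (49.83,105.63) → (48.91,101.01) → (49.83,96.39) → (52.45,92.48) → (56.36,89.86) → (60.98,88.94) → (65.60,89.86) → (69.51,92.48) → (72.13,96.39) → (73.05,101.01). Closed: final G1 returns to the first vertex.

G21
G90
G0 X33.12 Y31.47
M4 S508
G1 X70.23 Y48.83 F2296
M5
G0 X73.05 Y101.01
M4 S317
G1 X72.13 Y105.63 F3418
G1 X69.51 Y109.54 F3418
G1 X65.60 Y112.16 F3418
G1 X60.98 Y113.08 F3418
G1 X56.36 Y112.16 F3418
G1 X52.45 Y109.54 F3418
G1 X49.83 Y105.63 F3418
G1 X48.91 Y101.01 F3418
G1 X49.83 Y96.39 F3418
G1 X52.45 Y92.48 F3418
G1 X56.36 Y89.86 F3418
G1 X60.98 Y88.94 F3418
G1 X65.60 Y89.86 F3418
G1 X69.51 Y92.48 F3418
G1 X72.13 Y96.39 F3418
G1 X73.05 Y101.01 F3418
M5
G0 X0.00 Y0.00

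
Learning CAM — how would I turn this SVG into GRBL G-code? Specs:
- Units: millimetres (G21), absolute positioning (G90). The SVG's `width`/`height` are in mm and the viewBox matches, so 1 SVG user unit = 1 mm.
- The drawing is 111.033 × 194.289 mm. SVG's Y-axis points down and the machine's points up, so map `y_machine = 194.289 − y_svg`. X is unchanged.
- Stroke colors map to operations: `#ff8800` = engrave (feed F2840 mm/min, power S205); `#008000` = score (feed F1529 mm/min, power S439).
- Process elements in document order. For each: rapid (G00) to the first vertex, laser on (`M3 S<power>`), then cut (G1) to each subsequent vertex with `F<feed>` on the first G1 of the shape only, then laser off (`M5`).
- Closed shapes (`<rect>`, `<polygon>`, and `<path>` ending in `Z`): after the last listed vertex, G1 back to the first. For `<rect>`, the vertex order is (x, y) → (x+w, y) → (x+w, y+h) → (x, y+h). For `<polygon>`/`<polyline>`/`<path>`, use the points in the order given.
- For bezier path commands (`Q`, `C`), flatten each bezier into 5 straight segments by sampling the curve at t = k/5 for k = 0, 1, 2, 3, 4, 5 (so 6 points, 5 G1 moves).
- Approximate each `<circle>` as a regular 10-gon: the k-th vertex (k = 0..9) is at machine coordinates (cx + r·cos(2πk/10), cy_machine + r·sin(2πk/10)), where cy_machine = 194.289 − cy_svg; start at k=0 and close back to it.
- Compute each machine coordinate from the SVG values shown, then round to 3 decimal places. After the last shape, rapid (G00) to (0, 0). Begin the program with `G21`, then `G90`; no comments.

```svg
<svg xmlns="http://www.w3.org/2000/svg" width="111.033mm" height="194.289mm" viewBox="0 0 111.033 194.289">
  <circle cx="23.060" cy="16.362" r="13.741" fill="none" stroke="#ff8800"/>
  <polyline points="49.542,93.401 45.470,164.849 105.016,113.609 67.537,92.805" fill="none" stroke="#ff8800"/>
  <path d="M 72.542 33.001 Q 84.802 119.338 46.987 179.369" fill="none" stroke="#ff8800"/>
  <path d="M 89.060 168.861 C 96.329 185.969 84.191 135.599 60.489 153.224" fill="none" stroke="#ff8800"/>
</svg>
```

viewBox `0 0 111.033 194.289` with mm width/height → 1 unit = 1 mm. Flip: y_m = 194.289 − y_svg.

**Shape 1** — `<circle>` circle, stroke `#ff8800` → engrave (S205, F2840). Machine vertices: (36.801,177.927) → (34.177,186.004) → (27.306,190.995) → (18.814,190.995) → (11.943,186.004) → (9.319,177.927) → (11.943,169.850) → (18.814,164.859) → (27.306,164.859) → (34.177,169.850) → (36.801,177.927). Closed: final G1 returns to the first vertex.

**Shape 2** — `<polyline>` open polyline, stroke `#ff8800` → engrave (S205, F2840). Machine vertices: (49.542,100.888) → (45.470,29.440) → (105.016,80.680) → (67.537,101.484). Open path.

**Shape 3** — `<path>` quadratic bezier, stroke `#ff8800` → engrave (S205, F2840). Control points (SVG): P0=(72.542,33.001), P1=(84.802,119.338), P2=(46.987,179.369); sampled at t=k/5. Machine vertices: (72.542,161.288) → (75.443,127.805) → (74.338,96.427) → (69.227,67.154) → (60.110,39.985) → (46.987,14.920). Open path.

**Shape 4** — `<path>` cubic bezier, stroke `#ff8800` → engrave (S205, F2840). Control points (SVG): P0=(89.060,168.861), P1=(96.329,185.969), P2=(84.191,135.599), P3=(60.489,153.224); sampled at t=k/5. Machine vertices: (89.060,25.428) → (91.155,22.177) → (88.969,28.618) → (82.879,38.248) → (73.260,44.564) → (60.489,41.065). Open path.

G21
G90
G00 X36.801 Y177.927
M3 S205
G1 X34.177 Y186.004 F2840
G1 X27.306 Y190.995
G1 X18.814 Y190.995
G1 X11.943 Y186.004
G1 X9.319 Y177.927
G1 X11.943 Y169.850
G1 X18.814 Y164.859
G1 X27.306 Y164.859
G1 X34.177 Y169.850
G1 X36.801 Y177.927
M5
G00 X49.542 Y100.888
M3 S205
G1 X45.470 Y29.440 F2840
G1 X105.016 Y80.680
G1 X67.537 Y101.484
M5
G00 X72.542 Y161.288
M3 S205
G1 X75.443 Y127.805 F2840
G1 X74.338 Y96.427
G1 X69.227 Y67.154
G1 X60.110 Y39.985
G1 X46.987 Y14.920
M5
G00 X89.060 Y25.428
M3 S205
G1 X91.155 Y22.177 F2840
G1 X88.969 Y28.618
G1 X82.879 Y38.248
G1 X73.260 Y44.564
G1 X60.489 Y41.065
M5
G00 X0.000 Y0.000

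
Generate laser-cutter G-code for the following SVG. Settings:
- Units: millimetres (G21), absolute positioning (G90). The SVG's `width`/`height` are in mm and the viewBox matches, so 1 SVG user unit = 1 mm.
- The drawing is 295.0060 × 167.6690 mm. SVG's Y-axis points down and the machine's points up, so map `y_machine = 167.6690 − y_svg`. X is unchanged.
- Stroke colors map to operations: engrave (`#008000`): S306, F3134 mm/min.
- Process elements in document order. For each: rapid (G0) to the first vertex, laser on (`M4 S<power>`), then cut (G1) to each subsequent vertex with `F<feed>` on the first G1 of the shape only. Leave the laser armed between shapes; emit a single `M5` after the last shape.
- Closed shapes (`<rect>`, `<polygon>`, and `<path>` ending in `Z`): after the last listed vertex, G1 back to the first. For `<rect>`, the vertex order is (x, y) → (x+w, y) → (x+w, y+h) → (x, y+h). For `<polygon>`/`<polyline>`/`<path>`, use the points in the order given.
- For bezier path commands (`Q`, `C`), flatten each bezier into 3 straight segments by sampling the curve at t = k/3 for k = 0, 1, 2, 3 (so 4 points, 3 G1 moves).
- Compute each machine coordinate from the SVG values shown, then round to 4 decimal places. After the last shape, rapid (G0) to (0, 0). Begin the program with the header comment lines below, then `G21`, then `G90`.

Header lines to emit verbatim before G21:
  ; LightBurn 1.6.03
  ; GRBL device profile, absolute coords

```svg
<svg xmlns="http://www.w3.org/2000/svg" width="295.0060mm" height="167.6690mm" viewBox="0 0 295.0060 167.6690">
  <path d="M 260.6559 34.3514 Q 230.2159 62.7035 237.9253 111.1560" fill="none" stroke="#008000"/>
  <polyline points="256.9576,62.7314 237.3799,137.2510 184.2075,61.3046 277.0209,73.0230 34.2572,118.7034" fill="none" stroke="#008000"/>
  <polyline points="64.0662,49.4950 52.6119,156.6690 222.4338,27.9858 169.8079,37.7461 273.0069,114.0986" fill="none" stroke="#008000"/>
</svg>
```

1 u = 1 mm; y_m = 167.6690 − y.

[1] `<path>` quadratic bezier, #008000→engrave S306 F3134: (260.6559,133.3176) → (244.6014,112.1828) → (237.0245,86.5813) → (237.9253,56.5130)

[2] `<polyline>` open polyline, #008000→engrave S306 F3134: (256.9576,104.9376) → (237.3799,30.4180) → (184.2075,106.3644) → (277.0209,94.6460) → (34.2572,48.9656)

[3] `<polyline>` open polyline, #008000→engrave S306 F3134: (64.0662,118.1740) → (52.6119,11.0000) → (222.4338,139.6832) → (169.8079,129.9229) → (273.0069,53.5704)

; LightBurn 1.6.03
; GRBL device profile, absolute coords
G21
G90
G0 X260.6559 Y133.3176
M4 S306
G1 X244.6014 Y112.1828 F3134
G1 X237.0245 Y86.5813
G1 X237.9253 Y56.5130
G0 X256.9576 Y104.9376
M4 S306
G1 X237.3799 Y30.4180 F3134
G1 X184.2075 Y106.3644
G1 X277.0209 Y94.6460
G1 X34.2572 Y48.9656
G0 X64.0662 Y118.1740
M4 S306
G1 X52.6119 Y11.0000 F3134
G1 X222.4338 Y139.6832
G1 X169.8079 Y129.9229
G1 X273.0069 Y53.5704
M5
G0 X0.0000 Y0.0000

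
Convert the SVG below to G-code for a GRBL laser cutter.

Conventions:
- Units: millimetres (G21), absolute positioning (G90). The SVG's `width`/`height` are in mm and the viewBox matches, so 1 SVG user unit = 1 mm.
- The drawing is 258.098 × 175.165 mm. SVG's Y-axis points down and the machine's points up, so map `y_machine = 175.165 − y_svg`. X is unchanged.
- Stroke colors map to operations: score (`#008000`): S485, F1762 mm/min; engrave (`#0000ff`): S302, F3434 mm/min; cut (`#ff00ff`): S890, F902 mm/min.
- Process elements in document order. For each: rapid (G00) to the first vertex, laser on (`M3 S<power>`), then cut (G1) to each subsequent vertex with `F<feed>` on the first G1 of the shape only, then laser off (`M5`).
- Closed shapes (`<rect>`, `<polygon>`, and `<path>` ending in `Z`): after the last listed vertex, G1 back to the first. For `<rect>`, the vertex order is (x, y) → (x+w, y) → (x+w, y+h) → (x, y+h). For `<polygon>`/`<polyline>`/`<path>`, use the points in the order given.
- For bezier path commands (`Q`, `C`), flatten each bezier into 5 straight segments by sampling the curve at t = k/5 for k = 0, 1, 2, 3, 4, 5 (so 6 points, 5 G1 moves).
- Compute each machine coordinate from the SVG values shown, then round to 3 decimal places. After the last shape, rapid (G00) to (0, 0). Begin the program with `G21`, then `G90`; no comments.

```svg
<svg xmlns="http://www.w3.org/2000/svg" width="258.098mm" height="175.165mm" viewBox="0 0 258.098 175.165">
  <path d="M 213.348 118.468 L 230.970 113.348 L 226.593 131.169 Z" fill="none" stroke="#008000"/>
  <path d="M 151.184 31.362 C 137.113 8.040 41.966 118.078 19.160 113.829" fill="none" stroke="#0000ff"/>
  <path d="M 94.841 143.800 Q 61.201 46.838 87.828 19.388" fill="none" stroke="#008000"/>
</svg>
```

G21
G90
G00 X213.348 Y56.697
M3 S485
G1 X230.970 Y61.817 F1762
G1 X226.593 Y43.996
G1 X213.348 Y56.697
M5
G00 X151.184 Y143.803
M3 S302
G1 X134.240 Y143.774 F3434
G1 X105.201 Y123.626
G1 X71.432 Y95.246
G1 X40.297 Y70.520
G1 X19.160 Y61.336
M5
G00 X94.841 Y31.365
M3 S485
G1 X83.796 Y67.369 F1762
G1 X77.572 Y97.813
G1 X76.169 Y122.695
G1 X79.588 Y142.017
G1 X87.828 Y155.777
M5
G00 X0.000 Y0.000

Since the viewBox matches the mm dimensions, user units are millimetres directly. The only transform is the Y-flip y_m = 175.165 − y_svg.

Shape 1 is a regular polygon drawn with `<path>`. Its stroke #008000 means score at S485, F1762. After flipping Y the toolpath is (213.348,56.697) → (230.970,61.817) → (226.593,43.996) → (213.348,56.697), returning to the start.

Shape 2 is a cubic bezier drawn with `<path>`. Its stroke #0000ff means engrave at S302, F3434. After flipping Y the toolpath is (151.184,143.803) → (134.240,143.774) → (105.201,123.626) → (71.432,95.246) → (40.297,70.520) → (19.160,61.336).

Shape 3 is a quadratic bezier drawn with `<path>`. Its stroke #008000 means score at S485, F1762. After flipping Y the toolpath is (94.841,31.365) → (83.796,67.369) → (77.572,97.813) → (76.169,122.695) → (79.588,142.017) → (87.828,155.777).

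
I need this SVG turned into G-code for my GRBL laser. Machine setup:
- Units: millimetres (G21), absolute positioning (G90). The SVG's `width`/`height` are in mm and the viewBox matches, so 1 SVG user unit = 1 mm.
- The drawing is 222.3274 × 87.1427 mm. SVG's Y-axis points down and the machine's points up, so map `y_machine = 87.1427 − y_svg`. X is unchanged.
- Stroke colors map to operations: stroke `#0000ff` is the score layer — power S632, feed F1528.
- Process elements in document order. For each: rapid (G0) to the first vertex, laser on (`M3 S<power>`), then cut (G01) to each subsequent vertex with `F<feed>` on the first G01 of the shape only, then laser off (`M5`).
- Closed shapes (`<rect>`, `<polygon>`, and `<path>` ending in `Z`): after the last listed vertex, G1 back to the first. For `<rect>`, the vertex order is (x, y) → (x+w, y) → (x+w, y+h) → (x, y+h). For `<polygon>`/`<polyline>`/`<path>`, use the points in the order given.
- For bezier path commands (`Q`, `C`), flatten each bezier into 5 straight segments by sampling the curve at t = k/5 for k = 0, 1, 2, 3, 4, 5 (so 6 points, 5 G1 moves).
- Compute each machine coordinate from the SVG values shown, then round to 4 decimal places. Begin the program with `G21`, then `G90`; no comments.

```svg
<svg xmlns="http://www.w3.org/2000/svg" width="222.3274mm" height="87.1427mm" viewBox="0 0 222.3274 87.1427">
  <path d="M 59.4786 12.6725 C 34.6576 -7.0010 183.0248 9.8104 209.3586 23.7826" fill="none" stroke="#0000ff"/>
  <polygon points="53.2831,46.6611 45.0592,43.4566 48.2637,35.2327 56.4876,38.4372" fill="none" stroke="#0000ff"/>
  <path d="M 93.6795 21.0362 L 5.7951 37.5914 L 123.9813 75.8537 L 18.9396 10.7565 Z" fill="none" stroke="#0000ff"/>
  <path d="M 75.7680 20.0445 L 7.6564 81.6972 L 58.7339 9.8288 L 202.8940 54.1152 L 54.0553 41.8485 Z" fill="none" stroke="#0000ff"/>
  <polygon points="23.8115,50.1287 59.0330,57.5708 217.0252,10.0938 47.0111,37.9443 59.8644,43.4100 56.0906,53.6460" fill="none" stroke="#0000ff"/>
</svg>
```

1 u = 1 mm; y_m = 87.1427 − y.

[1] `<path>` cubic bezier, #0000ff→score S632 F1528: (59.4786,74.4702) → (63.0068,82.2107) → (93.9296,83.0824) → (138.0762,78.9728) → (181.2761,71.7695) → (209.3586,63.3601)

[2] `<polygon>` regular polygon, #0000ff→score S632 F1528: (53.2831,40.4816) → (45.0592,43.6861) → (48.2637,51.9100) → (56.4876,48.7055) → (53.2831,40.4816) (closed)

[3] `<path>` closed polygon, #0000ff→score S632 F1528: (93.6795,66.1065) → (5.7951,49.5513) → (123.9813,11.2890) → (18.9396,76.3862) → (93.6795,66.1065) (closed)

[4] `<path>` closed polygon, #0000ff→score S632 F1528: (75.7680,67.0982) → (7.6564,5.4455) → (58.7339,77.3139) → (202.8940,33.0275) → (54.0553,45.2942) → (75.7680,67.0982) (closed)

[5] `<polygon>` closed polygon, #0000ff→score S632 F1528: (23.8115,37.0140) → (59.0330,29.5719) → (217.0252,77.0489) → (47.0111,49.1984) → (59.8644,43.7327) → (56.0906,33.4967) → (23.8115,37.0140) (closed)

G21
G90
G0 X59.4786 Y74.4702
M3 S632
G01 X63.0068 Y82.2107 F1528
G01 X93.9296 Y83.0824
G01 X138.0762 Y78.9728
G01 X181.2761 Y71.7695
G01 X209.3586 Y63.3601
M5
G0 X53.2831 Y40.4816
M3 S632
G01 X45.0592 Y43.6861 F1528
G01 X48.2637 Y51.9100
G01 X56.4876 Y48.7055
G01 X53.2831 Y40.4816
M5
G0 X93.6795 Y66.1065
M3 S632
G01 X5.7951 Y49.5513 F1528
G01 X123.9813 Y11.2890
G01 X18.9396 Y76.3862
G01 X93.6795 Y66.1065
M5
G0 X75.7680 Y67.0982
M3 S632
G01 X7.6564 Y5.4455 F1528
G01 X58.7339 Y77.3139
G01 X202.8940 Y33.0275
G01 X54.0553 Y45.2942
G01 X75.7680 Y67.0982
M5
G0 X23.8115 Y37.0140
M3 S632
G01 X59.0330 Y29.5719 F1528
G01 X217.0252 Y77.0489
G01 X47.0111 Y49.1984
G01 X59.8644 Y43.7327
G01 X56.0906 Y33.4967
G01 X23.8115 Y37.0140
M5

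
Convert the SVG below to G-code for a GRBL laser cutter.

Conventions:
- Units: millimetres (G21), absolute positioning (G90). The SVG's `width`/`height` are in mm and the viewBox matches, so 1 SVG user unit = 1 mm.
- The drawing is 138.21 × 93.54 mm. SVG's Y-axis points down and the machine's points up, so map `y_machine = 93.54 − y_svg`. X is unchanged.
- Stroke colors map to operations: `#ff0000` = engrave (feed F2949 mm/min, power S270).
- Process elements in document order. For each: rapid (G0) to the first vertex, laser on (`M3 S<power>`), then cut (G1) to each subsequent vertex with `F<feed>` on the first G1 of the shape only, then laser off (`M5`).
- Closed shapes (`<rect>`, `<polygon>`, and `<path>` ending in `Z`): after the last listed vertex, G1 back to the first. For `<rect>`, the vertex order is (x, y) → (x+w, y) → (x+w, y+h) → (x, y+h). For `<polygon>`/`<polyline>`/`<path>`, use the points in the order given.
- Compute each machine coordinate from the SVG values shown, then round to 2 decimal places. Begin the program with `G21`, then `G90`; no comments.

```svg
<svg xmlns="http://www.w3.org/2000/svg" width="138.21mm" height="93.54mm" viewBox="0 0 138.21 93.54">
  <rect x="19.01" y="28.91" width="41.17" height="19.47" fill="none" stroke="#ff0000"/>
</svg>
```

1 u = 1 mm; y_m = 93.54 − y.

[1] `<rect>` rectangle, #ff0000→engrave S270 F2949: (19.01,64.63) → (60.18,64.63) → (60.18,45.16) → (19.01,45.16) → (19.01,64.63) (closed)

G21
G90
G0 X19.01 Y64.63
M3 S270
G1 X60.18 Y64.63 F2949
G1 X60.18 Y45.16
G1 X19.01 Y45.16
G1 X19.01 Y64.63
M5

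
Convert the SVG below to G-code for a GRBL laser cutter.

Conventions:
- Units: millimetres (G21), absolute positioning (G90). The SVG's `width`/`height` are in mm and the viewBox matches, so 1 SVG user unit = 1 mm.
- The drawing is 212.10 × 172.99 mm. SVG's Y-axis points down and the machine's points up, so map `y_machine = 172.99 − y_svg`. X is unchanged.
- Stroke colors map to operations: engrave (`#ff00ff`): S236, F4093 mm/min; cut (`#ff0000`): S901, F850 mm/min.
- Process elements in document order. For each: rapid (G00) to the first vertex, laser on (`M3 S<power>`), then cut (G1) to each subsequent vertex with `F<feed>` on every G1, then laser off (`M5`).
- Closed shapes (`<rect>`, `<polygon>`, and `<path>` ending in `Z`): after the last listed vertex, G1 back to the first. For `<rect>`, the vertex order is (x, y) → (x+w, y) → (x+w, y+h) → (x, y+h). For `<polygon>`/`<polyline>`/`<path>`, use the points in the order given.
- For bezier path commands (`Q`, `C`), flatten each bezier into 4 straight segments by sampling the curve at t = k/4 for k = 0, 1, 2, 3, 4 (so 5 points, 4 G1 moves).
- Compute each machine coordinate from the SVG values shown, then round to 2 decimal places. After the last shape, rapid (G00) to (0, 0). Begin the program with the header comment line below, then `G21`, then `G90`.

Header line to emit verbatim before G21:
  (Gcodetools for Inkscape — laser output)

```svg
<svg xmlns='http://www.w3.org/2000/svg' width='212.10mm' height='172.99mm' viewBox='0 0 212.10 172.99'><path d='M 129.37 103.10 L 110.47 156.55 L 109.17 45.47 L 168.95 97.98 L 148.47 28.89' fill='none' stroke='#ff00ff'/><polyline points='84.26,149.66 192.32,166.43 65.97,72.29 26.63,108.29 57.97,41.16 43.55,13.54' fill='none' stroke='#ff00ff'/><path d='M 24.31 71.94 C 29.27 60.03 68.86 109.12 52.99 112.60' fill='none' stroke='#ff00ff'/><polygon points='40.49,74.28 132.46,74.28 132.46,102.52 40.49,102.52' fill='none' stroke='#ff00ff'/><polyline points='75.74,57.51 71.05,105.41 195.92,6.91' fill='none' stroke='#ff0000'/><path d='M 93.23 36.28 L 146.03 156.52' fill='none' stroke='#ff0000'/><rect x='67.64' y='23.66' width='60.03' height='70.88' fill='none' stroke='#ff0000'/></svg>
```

viewBox `0 0 212.10 172.99` with mm width/height → 1 unit = 1 mm. Flip: y_m = 172.99 − y_svg.

**Shape 1** — `<path>` open polyline, stroke `#ff00ff` → engrave (S236, F4093). Machine vertices: (129.37,69.89) → (110.47,16.44) → (109.17,127.52) → (168.95,75.01) → (148.47,144.10). Open path.

**Shape 2** — `<polyline>` open polyline, stroke `#ff00ff` → engrave (S236, F4093). Machine vertices: (84.26,23.33) → (192.32,6.56) → (65.97,100.70) → (26.63,64.70) → (57.97,131.83) → (43.55,159.45). Open path.

**Shape 3** — `<path>` cubic bezier, stroke `#ff00ff` → engrave (S236, F4093). Control points (SVG): P0=(24.31,71.94), P1=(29.27,60.03), P2=(68.86,109.12), P3=(52.99,112.60); sampled at t=k/4. Machine vertices: (24.31,101.05) → (33.12,100.21) → (46.46,86.49) → (55.90,69.89) → (52.99,60.39). Open path.

**Shape 4** — `<polygon>` rectangle, stroke `#ff00ff` → engrave (S236, F4093). Machine vertices: (40.49,98.71) → (132.46,98.71) → (132.46,70.47) → (40.49,70.47) → (40.49,98.71). Closed: final G1 returns to the first vertex.

**Shape 5** — `<polyline>` open polyline, stroke `#ff0000` → cut (S901, F850). Machine vertices: (75.74,115.48) → (71.05,67.58) → (195.92,166.08). Open path.

**Shape 6** — `<path>` line segment, stroke `#ff0000` → cut (S901, F850). Machine vertices: (93.23,136.71) → (146.03,16.47). Open path.

**Shape 7** — `<rect>` rectangle, stroke `#ff0000` → cut (S901, F850). Machine vertices: (67.64,149.33) → (127.67,149.33) → (127.67,78.45) → (67.64,78.45) → (67.64,149.33). Closed: final G1 returns to the first vertex.

(Gcodetools for Inkscape — laser output)
G21
G90
G00 X129.37 Y69.89
M3 S236
G1 X110.47 Y16.44 F4093
G1 X109.17 Y127.52 F4093
G1 X168.95 Y75.01 F4093
G1 X148.47 Y144.10 F4093
M5
G00 X84.26 Y23.33
M3 S236
G1 X192.32 Y6.56 F4093
G1 X65.97 Y100.70 F4093
G1 X26.63 Y64.70 F4093
G1 X57.97 Y131.83 F4093
G1 X43.55 Y159.45 F4093
M5
G00 X24.31 Y101.05
M3 S236
G1 X33.12 Y100.21 F4093
G1 X46.46 Y86.49 F4093
G1 X55.90 Y69.89 F4093
G1 X52.99 Y60.39 F4093
M5
G00 X40.49 Y98.71
M3 S236
G1 X132.46 Y98.71 F4093
G1 X132.46 Y70.47 F4093
G1 X40.49 Y70.47 F4093
G1 X40.49 Y98.71 F4093
M5
G00 X75.74 Y115.48
M3 S901
G1 X71.05 Y67.58 F850
G1 X195.92 Y166.08 F850
M5
G00 X93.23 Y136.71
M3 S901
G1 X146.03 Y16.47 F850
M5
G00 X67.64 Y149.33
M3 S901
G1 X127.67 Y149.33 F850
G1 X127.67 Y78.45 F850
G1 X67.64 Y78.45 F850
G1 X67.64 Y149.33 F850
M5
G00 X0.00 Y0.00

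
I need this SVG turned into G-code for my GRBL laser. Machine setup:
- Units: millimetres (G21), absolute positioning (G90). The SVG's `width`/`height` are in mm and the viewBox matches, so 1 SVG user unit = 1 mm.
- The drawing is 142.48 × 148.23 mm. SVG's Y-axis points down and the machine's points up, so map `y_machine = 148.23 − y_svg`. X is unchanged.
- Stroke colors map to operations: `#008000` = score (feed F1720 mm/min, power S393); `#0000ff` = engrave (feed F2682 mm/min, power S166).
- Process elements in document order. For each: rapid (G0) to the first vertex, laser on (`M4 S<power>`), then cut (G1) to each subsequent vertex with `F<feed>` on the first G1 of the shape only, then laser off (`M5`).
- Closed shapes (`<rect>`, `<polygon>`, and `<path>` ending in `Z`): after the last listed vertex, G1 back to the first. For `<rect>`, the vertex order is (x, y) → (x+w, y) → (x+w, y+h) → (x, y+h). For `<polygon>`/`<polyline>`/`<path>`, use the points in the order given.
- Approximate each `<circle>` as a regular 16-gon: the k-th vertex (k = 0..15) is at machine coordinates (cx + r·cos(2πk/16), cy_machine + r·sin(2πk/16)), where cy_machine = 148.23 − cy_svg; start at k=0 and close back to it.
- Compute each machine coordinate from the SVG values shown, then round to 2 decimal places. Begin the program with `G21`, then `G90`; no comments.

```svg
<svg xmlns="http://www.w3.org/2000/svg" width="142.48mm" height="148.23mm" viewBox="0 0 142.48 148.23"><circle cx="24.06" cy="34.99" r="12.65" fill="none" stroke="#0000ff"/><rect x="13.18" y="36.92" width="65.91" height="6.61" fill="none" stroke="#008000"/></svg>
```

1 u = 1 mm; y_m = 148.23 − y.

[1] `<circle>` circle, #0000ff→engrave S166 F2682: (36.71,113.24) → (35.75,118.08) → (33.00,122.18) → (28.90,124.93) → (24.06,125.89) → (19.22,124.93) → (15.12,122.18) → (12.37,118.08) → (11.41,113.24) → (12.37,108.40) → (15.12,104.30) → (19.22,101.55) → (24.06,100.59) → (28.90,101.55) → (33.00,104.30) → (35.75,108.40) → (36.71,113.24) (closed)

[2] `<rect>` rectangle, #008000→score S393 F1720: (13.18,111.31) → (79.09,111.31) → (79.09,104.70) → (13.18,104.70) → (13.18,111.31) (closed)

G21
G90
G0 X36.71 Y113.24
M4 S166
G1 X35.75 Y118.08 F2682
G1 X33.00 Y122.18
G1 X28.90 Y124.93
G1 X24.06 Y125.89
G1 X19.22 Y124.93
G1 X15.12 Y122.18
G1 X12.37 Y118.08
G1 X11.41 Y113.24
G1 X12.37 Y108.40
G1 X15.12 Y104.30
G1 X19.22 Y101.55
G1 X24.06 Y100.59
G1 X28.90 Y101.55
G1 X33.00 Y104.30
G1 X35.75 Y108.40
G1 X36.71 Y113.24
M5
G0 X13.18 Y111.31
M4 S393
G1 X79.09 Y111.31 F1720
G1 X79.09 Y104.70
G1 X13.18 Y104.70
G1 X13.18 Y111.31
M5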